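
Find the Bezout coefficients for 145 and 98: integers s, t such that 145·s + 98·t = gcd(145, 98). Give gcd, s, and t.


Euclidean algorithm on (145, 98) — divide until remainder is 0:
  145 = 1 · 98 + 47
  98 = 2 · 47 + 4
  47 = 11 · 4 + 3
  4 = 1 · 3 + 1
  3 = 3 · 1 + 0
gcd(145, 98) = 1.
Track Bezout coefficients alongside the remainders: start with r₀ = 145 = a·1 + b·0 (s = 1, t = 0) and r₁ = 98 = a·0 + b·1 (s = 0, t = 1); each new remainder r_{k+1} = r_{k-1} − q_k·r_k inherits s_{k+1} = s_{k-1} − q_k·s_k, t_{k+1} = t_{k-1} − q_k·t_k, so r_k = a·s_k + b·t_k at every step:
  q = 1: r = 47, s = 1 − 1·0 = 1, t = 0 − 1·1 = -1  (check: 145·1 + 98·(-1) = 47)
  q = 2: r = 4, s = 0 − 2·1 = -2, t = 1 − 2·(-1) = 3  (check: 145·(-2) + 98·3 = 4)
  q = 11: r = 3, s = 1 − 11·(-2) = 23, t = -1 − 11·3 = -34  (check: 145·23 + 98·(-34) = 3)
  q = 1: r = 1, s = -2 − 1·23 = -25, t = 3 − 1·(-34) = 37  (check: 145·(-25) + 98·37 = 1)
The row with r = 1 (the gcd) gives the Bezout coefficients s = -25, t = 37.
Result: 145 · (-25) + 98 · (37) = 1.

gcd(145, 98) = 1; s = -25, t = 37 (check: 145·(-25) + 98·37 = 1).


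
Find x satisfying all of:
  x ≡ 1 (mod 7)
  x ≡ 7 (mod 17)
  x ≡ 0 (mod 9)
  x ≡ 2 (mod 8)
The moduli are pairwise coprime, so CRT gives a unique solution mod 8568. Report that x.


Product of moduli M = 7 · 17 · 9 · 8 = 8568.
Merge one congruence at a time:
  Start: x ≡ 1 (mod 7).
  Combine with x ≡ 7 (mod 17); new modulus lcm = 119.
    Write x = 1 + 7·t and substitute into x ≡ 7 (mod 17): 7·t ≡ 7 − 1 = 6 (mod 17).
    The inverse of 7 mod 17 is 5 (since 7·5 = 35 = 2·17 + 1), so t ≡ 5·6 = 30 ≡ 13 (mod 17).
    Then x = 1 + 7·13 = 92, valid modulo lcm(7, 17) = 119: x ≡ 92 (mod 119).
  Combine with x ≡ 0 (mod 9); new modulus lcm = 1071.
    Write x = 92 + 119·t and substitute into x ≡ 0 (mod 9): 119·t ≡ 0 − 92 = -92 (mod 9).
    Reduce coefficients mod 9: 2·t ≡ 7 (mod 9).
    The inverse of 2 mod 9 is 5 (since 2·5 = 10 = 1·9 + 1), so t ≡ 5·7 = 35 ≡ 8 (mod 9).
    Then x = 92 + 119·8 = 1044, valid modulo lcm(119, 9) = 1071: x ≡ 1044 (mod 1071).
  Combine with x ≡ 2 (mod 8); new modulus lcm = 8568.
    Write x = 1044 + 1071·t and substitute into x ≡ 2 (mod 8): 1071·t ≡ 2 − 1044 = -1042 (mod 8).
    Reduce coefficients mod 8: 7·t ≡ 6 (mod 8).
    The inverse of 7 mod 8 is 7 (since 7·7 = 49 = 6·8 + 1), so t ≡ 7·6 = 42 ≡ 2 (mod 8).
    Then x = 1044 + 1071·2 = 3186, valid modulo lcm(1071, 8) = 8568: x ≡ 3186 (mod 8568).
Verify against each original: 3186 mod 7 = 1, 3186 mod 17 = 7, 3186 mod 9 = 0, 3186 mod 8 = 2.

x ≡ 3186 (mod 8568).


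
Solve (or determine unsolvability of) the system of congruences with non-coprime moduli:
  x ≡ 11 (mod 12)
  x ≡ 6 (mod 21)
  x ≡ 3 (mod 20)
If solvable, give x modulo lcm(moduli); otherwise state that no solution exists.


Moduli 12, 21, 20 are not pairwise coprime, so CRT works modulo lcm(m_i) when all pairwise compatibility conditions hold.
Pairwise compatibility: gcd(m_i, m_j) must divide a_i - a_j for every pair.
Merge one congruence at a time:
  Start: x ≡ 11 (mod 12).
  Combine with x ≡ 6 (mod 21): gcd(12, 21) = 3, and 6 - 11 = -5 is NOT divisible by 3.
    ⇒ system is inconsistent (no integer solution).

No solution (the system is inconsistent).


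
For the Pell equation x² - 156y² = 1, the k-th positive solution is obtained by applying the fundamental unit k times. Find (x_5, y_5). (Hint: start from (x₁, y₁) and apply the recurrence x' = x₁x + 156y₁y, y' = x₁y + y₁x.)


Step 1: Find the fundamental solution (x₁, y₁) of x² - 156y² = 1.
  Expand √156 as a continued fraction. a₀ = ⌊√156⌋ = 12; iterate m_{k+1} = d_k·a_k − m_k, d_{k+1} = (156 − m_{k+1}²)/d_k, a_{k+1} = ⌊(a₀ + m_{k+1})/d_{k+1}⌋ (starting m₀ = 0, d₀ = 1), with convergents p_k = a_k·p_{k-1} + p_{k-2}, q_k = a_k·q_{k-1} + q_{k-2} (p₋₁ = 1, q₋₁ = 0):
  k = 0: a₀ = 12; p₀/q₀ = 12/1; p₀² − 156·q₀² = 144 − 156 = -12.
  k = 1: m = 12, d = 12, a = ⌊(12 + 12)/12⌋ = 2; p/q = (2·12 + 1)/(2·1 + 0) = 25/2; p² − 156·q² = 625 − 624 = 1.
  The first convergent with p² − 156·q² = 1 gives the fundamental solution (x₁, y₁) = (25, 2).
Step 2: Apply the recurrence (x_{n+1}, y_{n+1}) = (x₁x_n + 156y₁y_n, x₁y_n + y₁x_n) repeatedly.
  From (x_1, y_1) = (25, 2): x_2 = 25·25 + 156·2·2 = 1249; y_2 = 25·2 + 2·25 = 100.
  From (x_2, y_2) = (1249, 100): x_3 = 25·1249 + 156·2·100 = 62425; y_3 = 25·100 + 2·1249 = 4998.
  From (x_3, y_3) = (62425, 4998): x_4 = 25·62425 + 156·2·4998 = 3120001; y_4 = 25·4998 + 2·62425 = 249800.
  From (x_4, y_4) = (3120001, 249800): x_5 = 25·3120001 + 156·2·249800 = 155937625; y_5 = 25·249800 + 2·3120001 = 12485002.
Step 3: Verify x_5² - 156·y_5² = 24316542890640625 - 24316542890640624 = 1 (should be 1). ✓

(x_1, y_1) = (25, 2); (x_5, y_5) = (155937625, 12485002).


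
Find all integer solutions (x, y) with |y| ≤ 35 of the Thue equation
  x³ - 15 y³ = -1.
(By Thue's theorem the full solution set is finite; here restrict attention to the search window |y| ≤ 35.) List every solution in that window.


The equation is x³ - 15y³ = -1. For fixed y, x³ = 15·y³ − 1, so a solution requires the RHS to be a perfect cube.
Strategy: iterate y from -35 to 35, compute RHS = 15·y³ − 1, and check whether it is a (positive or negative) perfect cube.
Check small values of y:
  y = 0: RHS = -1 = (-1)³ ⇒ x = -1 works.
  y = 1: RHS = 14 is not a perfect cube.
  y = -1: RHS = -16 is not a perfect cube.
  y = 2: RHS = 119 is not a perfect cube.
  y = -2: RHS = -121 is not a perfect cube.
  y = 3: RHS = 404 is not a perfect cube.
  y = -3: RHS = -406 is not a perfect cube.
Continuing the search up to |y| = 35 finds no further solutions beyond those listed.
Collected solutions: (-1, 0).

Solutions (with |y| ≤ 35): (-1, 0).


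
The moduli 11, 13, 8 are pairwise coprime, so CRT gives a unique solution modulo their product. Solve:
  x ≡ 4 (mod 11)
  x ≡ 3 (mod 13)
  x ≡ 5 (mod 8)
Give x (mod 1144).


Moduli 11, 13, 8 are pairwise coprime; by CRT there is a unique solution modulo M = 11 · 13 · 8 = 1144.
Solve pairwise, accumulating the modulus:
  Start with x ≡ 4 (mod 11).
  Combine with x ≡ 3 (mod 13): since gcd(11, 13) = 1, we get a unique residue mod 143.
    Write x = 4 + 11·t and substitute into x ≡ 3 (mod 13): 11·t ≡ 3 − 4 = -1 (mod 13).
    Reduce coefficients mod 13: 11·t ≡ 12 (mod 13).
    The inverse of 11 mod 13 is 6 (since 11·6 = 66 = 5·13 + 1), so t ≡ 6·12 = 72 ≡ 7 (mod 13).
    Then x = 4 + 11·7 = 81, valid modulo lcm(11, 13) = 143: x ≡ 81 (mod 143).
  Combine with x ≡ 5 (mod 8): since gcd(143, 8) = 1, we get a unique residue mod 1144.
    Write x = 81 + 143·t and substitute into x ≡ 5 (mod 8): 143·t ≡ 5 − 81 = -76 (mod 8).
    Reduce coefficients mod 8: 7·t ≡ 4 (mod 8).
    The inverse of 7 mod 8 is 7 (since 7·7 = 49 = 6·8 + 1), so t ≡ 7·4 = 28 ≡ 4 (mod 8).
    Then x = 81 + 143·4 = 653, valid modulo lcm(143, 8) = 1144: x ≡ 653 (mod 1144).
Verify: 653 mod 11 = 4 ✓, 653 mod 13 = 3 ✓, 653 mod 8 = 5 ✓.

x ≡ 653 (mod 1144).


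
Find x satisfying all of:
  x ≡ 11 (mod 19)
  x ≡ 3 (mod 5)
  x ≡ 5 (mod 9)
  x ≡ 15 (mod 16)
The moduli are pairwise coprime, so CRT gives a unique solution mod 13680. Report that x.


Product of moduli M = 19 · 5 · 9 · 16 = 13680.
Merge one congruence at a time:
  Start: x ≡ 11 (mod 19).
  Combine with x ≡ 3 (mod 5); new modulus lcm = 95.
    Write x = 11 + 19·t and substitute into x ≡ 3 (mod 5): 19·t ≡ 3 − 11 = -8 (mod 5).
    Reduce coefficients mod 5: 4·t ≡ 2 (mod 5).
    The inverse of 4 mod 5 is 4 (since 4·4 = 16 = 3·5 + 1), so t ≡ 4·2 = 8 ≡ 3 (mod 5).
    Then x = 11 + 19·3 = 68, valid modulo lcm(19, 5) = 95: x ≡ 68 (mod 95).
  Combine with x ≡ 5 (mod 9); new modulus lcm = 855.
    Write x = 68 + 95·t and substitute into x ≡ 5 (mod 9): 95·t ≡ 5 − 68 = -63 (mod 9).
    Reduce coefficients mod 9: 5·t ≡ 0 (mod 9).
    The inverse of 5 mod 9 is 2 (since 5·2 = 10 = 1·9 + 1), so t ≡ 2·0 = 0 ≡ 0 (mod 9).
    Then x = 68 + 95·0 = 68, valid modulo lcm(95, 9) = 855: x ≡ 68 (mod 855).
  Combine with x ≡ 15 (mod 16); new modulus lcm = 13680.
    Write x = 68 + 855·t and substitute into x ≡ 15 (mod 16): 855·t ≡ 15 − 68 = -53 (mod 16).
    Reduce coefficients mod 16: 7·t ≡ 11 (mod 16).
    The inverse of 7 mod 16 is 7 (since 7·7 = 49 = 3·16 + 1), so t ≡ 7·11 = 77 ≡ 13 (mod 16).
    Then x = 68 + 855·13 = 11183, valid modulo lcm(855, 16) = 13680: x ≡ 11183 (mod 13680).
Verify against each original: 11183 mod 19 = 11, 11183 mod 5 = 3, 11183 mod 9 = 5, 11183 mod 16 = 15.

x ≡ 11183 (mod 13680).


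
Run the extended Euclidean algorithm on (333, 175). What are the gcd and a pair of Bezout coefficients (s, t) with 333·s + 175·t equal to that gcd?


Euclidean algorithm on (333, 175) — divide until remainder is 0:
  333 = 1 · 175 + 158
  175 = 1 · 158 + 17
  158 = 9 · 17 + 5
  17 = 3 · 5 + 2
  5 = 2 · 2 + 1
  2 = 2 · 1 + 0
gcd(333, 175) = 1.
Track Bezout coefficients alongside the remainders: start with r₀ = 333 = a·1 + b·0 (s = 1, t = 0) and r₁ = 175 = a·0 + b·1 (s = 0, t = 1); each new remainder r_{k+1} = r_{k-1} − q_k·r_k inherits s_{k+1} = s_{k-1} − q_k·s_k, t_{k+1} = t_{k-1} − q_k·t_k, so r_k = a·s_k + b·t_k at every step:
  q = 1: r = 158, s = 1 − 1·0 = 1, t = 0 − 1·1 = -1  (check: 333·1 + 175·(-1) = 158)
  q = 1: r = 17, s = 0 − 1·1 = -1, t = 1 − 1·(-1) = 2  (check: 333·(-1) + 175·2 = 17)
  q = 9: r = 5, s = 1 − 9·(-1) = 10, t = -1 − 9·2 = -19  (check: 333·10 + 175·(-19) = 5)
  q = 3: r = 2, s = -1 − 3·10 = -31, t = 2 − 3·(-19) = 59  (check: 333·(-31) + 175·59 = 2)
  q = 2: r = 1, s = 10 − 2·(-31) = 72, t = -19 − 2·59 = -137  (check: 333·72 + 175·(-137) = 1)
The row with r = 1 (the gcd) gives the Bezout coefficients s = 72, t = -137.
Result: 333 · (72) + 175 · (-137) = 1.

gcd(333, 175) = 1; s = 72, t = -137 (check: 333·72 + 175·(-137) = 1).


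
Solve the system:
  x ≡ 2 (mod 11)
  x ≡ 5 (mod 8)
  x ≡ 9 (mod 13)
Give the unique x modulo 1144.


Moduli 11, 8, 13 are pairwise coprime; by CRT there is a unique solution modulo M = 11 · 8 · 13 = 1144.
Solve pairwise, accumulating the modulus:
  Start with x ≡ 2 (mod 11).
  Combine with x ≡ 5 (mod 8): since gcd(11, 8) = 1, we get a unique residue mod 88.
    Write x = 2 + 11·t and substitute into x ≡ 5 (mod 8): 11·t ≡ 5 − 2 = 3 (mod 8).
    Reduce coefficients mod 8: 3·t ≡ 3 (mod 8).
    The inverse of 3 mod 8 is 3 (since 3·3 = 9 = 1·8 + 1), so t ≡ 3·3 = 9 ≡ 1 (mod 8).
    Then x = 2 + 11·1 = 13, valid modulo lcm(11, 8) = 88: x ≡ 13 (mod 88).
  Combine with x ≡ 9 (mod 13): since gcd(88, 13) = 1, we get a unique residue mod 1144.
    Write x = 13 + 88·t and substitute into x ≡ 9 (mod 13): 88·t ≡ 9 − 13 = -4 (mod 13).
    Reduce coefficients mod 13: 10·t ≡ 9 (mod 13).
    The inverse of 10 mod 13 is 4 (since 10·4 = 40 = 3·13 + 1), so t ≡ 4·9 = 36 ≡ 10 (mod 13).
    Then x = 13 + 88·10 = 893, valid modulo lcm(88, 13) = 1144: x ≡ 893 (mod 1144).
Verify: 893 mod 11 = 2 ✓, 893 mod 8 = 5 ✓, 893 mod 13 = 9 ✓.

x ≡ 893 (mod 1144).


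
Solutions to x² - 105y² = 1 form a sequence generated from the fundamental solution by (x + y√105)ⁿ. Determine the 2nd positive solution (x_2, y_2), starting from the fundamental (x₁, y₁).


Step 1: Find the fundamental solution (x₁, y₁) of x² - 105y² = 1.
  Expand √105 as a continued fraction. a₀ = ⌊√105⌋ = 10; iterate m_{k+1} = d_k·a_k − m_k, d_{k+1} = (105 − m_{k+1}²)/d_k, a_{k+1} = ⌊(a₀ + m_{k+1})/d_{k+1}⌋ (starting m₀ = 0, d₀ = 1), with convergents p_k = a_k·p_{k-1} + p_{k-2}, q_k = a_k·q_{k-1} + q_{k-2} (p₋₁ = 1, q₋₁ = 0):
  k = 0: a₀ = 10; p₀/q₀ = 10/1; p₀² − 105·q₀² = 100 − 105 = -5.
  k = 1: m = 10, d = 5, a = ⌊(10 + 10)/5⌋ = 4; p/q = (4·10 + 1)/(4·1 + 0) = 41/4; p² − 105·q² = 1681 − 1680 = 1.
  The first convergent with p² − 105·q² = 1 gives the fundamental solution (x₁, y₁) = (41, 4).
Step 2: Apply the recurrence (x_{n+1}, y_{n+1}) = (x₁x_n + 105y₁y_n, x₁y_n + y₁x_n) repeatedly.
  From (x_1, y_1) = (41, 4): x_2 = 41·41 + 105·4·4 = 3361; y_2 = 41·4 + 4·41 = 328.
Step 3: Verify x_2² - 105·y_2² = 11296321 - 11296320 = 1 (should be 1). ✓

(x_1, y_1) = (41, 4); (x_2, y_2) = (3361, 328).


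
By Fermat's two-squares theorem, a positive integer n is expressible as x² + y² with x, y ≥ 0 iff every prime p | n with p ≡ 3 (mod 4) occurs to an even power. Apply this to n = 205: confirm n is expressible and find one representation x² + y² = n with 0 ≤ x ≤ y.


Step 1: Factor n = 205 = 5 · 41.
Step 2: Check the mod-4 condition on each prime factor: 5 ≡ 1 (mod 4), exponent 1; 41 ≡ 1 (mod 4), exponent 1.
All primes ≡ 3 (mod 4) appear to even exponent (or don't appear), so by the two-squares theorem n IS expressible as a sum of two squares.
Step 3: Build a representation. Here n = 5 · 41 is a product of primes ≡ 1 (mod 4). Each prime p ≡ 1 (mod 4) is itself a sum of two squares; find a² by testing p − a² for a perfect square:
  5: 5 − 1² = 4 = 2² ⇒ 5 = 1² + 2².
  41: 41 − 1² = 40, 41 − 2² = 37, 41 − 3² = 32, 41 − 4² = 25 = 5² ⇒ 41 = 4² + 5².
  Combine using the Brahmagupta–Fibonacci identity (a² + b²)(c² + d²) = (ac − bd)² + (ad + bc)² = (ac + bd)² + (ad − bc)²:
  5 · 41 = 205: from (1² + 2²)(4² + 5²), take (1·4 − 2·5, 1·5 + 2·4) = (4 − 10, 5 + 8) = (-6, 13); dropping signs (only squares matter) gives (6, 13); check 6² + 13² = 36 + 169 = 205 ✓.
Step 4: Order so x ≤ y and verify: 6² + 13² = 36 + 169 = 205 = n. ✓

n = 205 = 6² + 13² (one valid representation with x ≤ y).


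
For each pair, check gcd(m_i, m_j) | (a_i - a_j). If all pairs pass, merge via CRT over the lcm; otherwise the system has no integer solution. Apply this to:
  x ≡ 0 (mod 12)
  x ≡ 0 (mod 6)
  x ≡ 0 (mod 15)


Moduli 12, 6, 15 are not pairwise coprime, so CRT works modulo lcm(m_i) when all pairwise compatibility conditions hold.
Pairwise compatibility: gcd(m_i, m_j) must divide a_i - a_j for every pair.
Merge one congruence at a time:
  Start: x ≡ 0 (mod 12).
  Combine with x ≡ 0 (mod 6): gcd(12, 6) = 6; 0 - 0 = 0, which IS divisible by 6, so compatible.
    Write x = 0 + 12·t and substitute into x ≡ 0 (mod 6): 12·t ≡ 0 − 0 = 0 (mod 6).
    Divide the congruence (and modulus) by g = 6: 2·t ≡ 0 (mod 1).
    Modulo 1 every t works; take t = 0.
    Then x = 0 + 12·0 = 0, valid modulo lcm(12, 6) = 12: x ≡ 0 (mod 12).
  Combine with x ≡ 0 (mod 15): gcd(12, 15) = 3; 0 - 0 = 0, which IS divisible by 3, so compatible.
    Write x = 0 + 12·t and substitute into x ≡ 0 (mod 15): 12·t ≡ 0 − 0 = 0 (mod 15).
    Divide the congruence (and modulus) by g = 3: 4·t ≡ 0 (mod 5).
    The inverse of 4 mod 5 is 4 (since 4·4 = 16 = 3·5 + 1), so t ≡ 4·0 = 0 ≡ 0 (mod 5).
    Then x = 0 + 12·0 = 0, valid modulo lcm(12, 15) = 60: x ≡ 0 (mod 60).
Verify: 0 mod 12 = 0, 0 mod 6 = 0, 0 mod 15 = 0.

x ≡ 0 (mod 60).


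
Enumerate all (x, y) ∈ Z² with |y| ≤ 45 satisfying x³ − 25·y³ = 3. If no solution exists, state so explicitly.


The equation is x³ - 25y³ = 3. For fixed y, x³ = 25·y³ + 3, so a solution requires the RHS to be a perfect cube.
Strategy: iterate y from -45 to 45, compute RHS = 25·y³ + 3, and check whether it is a (positive or negative) perfect cube.
Check small values of y:
  y = 0: RHS = 3 is not a perfect cube.
  y = 1: RHS = 28 is not a perfect cube.
  y = -1: RHS = -22 is not a perfect cube.
  y = 2: RHS = 203 is not a perfect cube.
  y = -2: RHS = -197 is not a perfect cube.
  y = 3: RHS = 678 is not a perfect cube.
  y = -3: RHS = -672 is not a perfect cube.
Continuing the search up to |y| = 45 finds no solutions either.
No (x, y) in the scanned range satisfies the equation.

No integer solutions with |y| ≤ 45.


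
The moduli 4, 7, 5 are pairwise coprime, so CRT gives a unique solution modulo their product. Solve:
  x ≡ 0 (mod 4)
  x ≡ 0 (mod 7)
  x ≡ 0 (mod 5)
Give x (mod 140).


Moduli 4, 7, 5 are pairwise coprime; by CRT there is a unique solution modulo M = 4 · 7 · 5 = 140.
Solve pairwise, accumulating the modulus:
  Start with x ≡ 0 (mod 4).
  Combine with x ≡ 0 (mod 7): since gcd(4, 7) = 1, we get a unique residue mod 28.
    Write x = 0 + 4·t and substitute into x ≡ 0 (mod 7): 4·t ≡ 0 − 0 = 0 (mod 7).
    The inverse of 4 mod 7 is 2 (since 4·2 = 8 = 1·7 + 1), so t ≡ 2·0 = 0 ≡ 0 (mod 7).
    Then x = 0 + 4·0 = 0, valid modulo lcm(4, 7) = 28: x ≡ 0 (mod 28).
  Combine with x ≡ 0 (mod 5): since gcd(28, 5) = 1, we get a unique residue mod 140.
    Write x = 0 + 28·t and substitute into x ≡ 0 (mod 5): 28·t ≡ 0 − 0 = 0 (mod 5).
    Reduce coefficients mod 5: 3·t ≡ 0 (mod 5).
    The inverse of 3 mod 5 is 2 (since 3·2 = 6 = 1·5 + 1), so t ≡ 2·0 = 0 ≡ 0 (mod 5).
    Then x = 0 + 28·0 = 0, valid modulo lcm(28, 5) = 140: x ≡ 0 (mod 140).
Verify: 0 mod 4 = 0 ✓, 0 mod 7 = 0 ✓, 0 mod 5 = 0 ✓.

x ≡ 0 (mod 140).


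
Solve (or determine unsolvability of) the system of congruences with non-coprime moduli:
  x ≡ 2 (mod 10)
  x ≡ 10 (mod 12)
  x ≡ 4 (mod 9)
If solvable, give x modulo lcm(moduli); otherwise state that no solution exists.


Moduli 10, 12, 9 are not pairwise coprime, so CRT works modulo lcm(m_i) when all pairwise compatibility conditions hold.
Pairwise compatibility: gcd(m_i, m_j) must divide a_i - a_j for every pair.
Merge one congruence at a time:
  Start: x ≡ 2 (mod 10).
  Combine with x ≡ 10 (mod 12): gcd(10, 12) = 2; 10 - 2 = 8, which IS divisible by 2, so compatible.
    Write x = 2 + 10·t and substitute into x ≡ 10 (mod 12): 10·t ≡ 10 − 2 = 8 (mod 12).
    Divide the congruence (and modulus) by g = 2: 5·t ≡ 4 (mod 6).
    The inverse of 5 mod 6 is 5 (since 5·5 = 25 = 4·6 + 1), so t ≡ 5·4 = 20 ≡ 2 (mod 6).
    Then x = 2 + 10·2 = 22, valid modulo lcm(10, 12) = 60: x ≡ 22 (mod 60).
  Combine with x ≡ 4 (mod 9): gcd(60, 9) = 3; 4 - 22 = -18, which IS divisible by 3, so compatible.
    Write x = 22 + 60·t and substitute into x ≡ 4 (mod 9): 60·t ≡ 4 − 22 = -18 (mod 9).
    Divide the congruence (and modulus) by g = 3: 20·t ≡ -6 (mod 3).
    Reduce coefficients mod 3: 2·t ≡ 0 (mod 3).
    The inverse of 2 mod 3 is 2 (since 2·2 = 4 = 1·3 + 1), so t ≡ 2·0 = 0 ≡ 0 (mod 3).
    Then x = 22 + 60·0 = 22, valid modulo lcm(60, 9) = 180: x ≡ 22 (mod 180).
Verify: 22 mod 10 = 2, 22 mod 12 = 10, 22 mod 9 = 4.

x ≡ 22 (mod 180).


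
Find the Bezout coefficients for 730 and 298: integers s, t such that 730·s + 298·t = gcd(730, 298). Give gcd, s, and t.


Euclidean algorithm on (730, 298) — divide until remainder is 0:
  730 = 2 · 298 + 134
  298 = 2 · 134 + 30
  134 = 4 · 30 + 14
  30 = 2 · 14 + 2
  14 = 7 · 2 + 0
gcd(730, 298) = 2.
Track Bezout coefficients alongside the remainders: start with r₀ = 730 = a·1 + b·0 (s = 1, t = 0) and r₁ = 298 = a·0 + b·1 (s = 0, t = 1); each new remainder r_{k+1} = r_{k-1} − q_k·r_k inherits s_{k+1} = s_{k-1} − q_k·s_k, t_{k+1} = t_{k-1} − q_k·t_k, so r_k = a·s_k + b·t_k at every step:
  q = 2: r = 134, s = 1 − 2·0 = 1, t = 0 − 2·1 = -2  (check: 730·1 + 298·(-2) = 134)
  q = 2: r = 30, s = 0 − 2·1 = -2, t = 1 − 2·(-2) = 5  (check: 730·(-2) + 298·5 = 30)
  q = 4: r = 14, s = 1 − 4·(-2) = 9, t = -2 − 4·5 = -22  (check: 730·9 + 298·(-22) = 14)
  q = 2: r = 2, s = -2 − 2·9 = -20, t = 5 − 2·(-22) = 49  (check: 730·(-20) + 298·49 = 2)
The row with r = 2 (the gcd) gives the Bezout coefficients s = -20, t = 49.
Result: 730 · (-20) + 298 · (49) = 2.

gcd(730, 298) = 2; s = -20, t = 49 (check: 730·(-20) + 298·49 = 2).


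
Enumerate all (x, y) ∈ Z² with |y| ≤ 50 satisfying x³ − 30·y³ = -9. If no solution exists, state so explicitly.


The equation is x³ - 30y³ = -9. For fixed y, x³ = 30·y³ − 9, so a solution requires the RHS to be a perfect cube.
Strategy: iterate y from -50 to 50, compute RHS = 30·y³ − 9, and check whether it is a (positive or negative) perfect cube.
Check small values of y:
  y = 0: RHS = -9 is not a perfect cube.
  y = 1: RHS = 21 is not a perfect cube.
  y = -1: RHS = -39 is not a perfect cube.
  y = 2: RHS = 231 is not a perfect cube.
  y = -2: RHS = -249 is not a perfect cube.
  y = 3: RHS = 801 is not a perfect cube.
  y = -3: RHS = -819 is not a perfect cube.
Continuing the search up to |y| = 50 finds no solutions either.
No (x, y) in the scanned range satisfies the equation.

No integer solutions with |y| ≤ 50.


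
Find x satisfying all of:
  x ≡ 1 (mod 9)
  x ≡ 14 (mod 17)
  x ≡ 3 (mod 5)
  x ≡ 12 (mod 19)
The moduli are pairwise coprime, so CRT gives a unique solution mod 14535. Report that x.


Product of moduli M = 9 · 17 · 5 · 19 = 14535.
Merge one congruence at a time:
  Start: x ≡ 1 (mod 9).
  Combine with x ≡ 14 (mod 17); new modulus lcm = 153.
    Write x = 1 + 9·t and substitute into x ≡ 14 (mod 17): 9·t ≡ 14 − 1 = 13 (mod 17).
    The inverse of 9 mod 17 is 2 (since 9·2 = 18 = 1·17 + 1), so t ≡ 2·13 = 26 ≡ 9 (mod 17).
    Then x = 1 + 9·9 = 82, valid modulo lcm(9, 17) = 153: x ≡ 82 (mod 153).
  Combine with x ≡ 3 (mod 5); new modulus lcm = 765.
    Write x = 82 + 153·t and substitute into x ≡ 3 (mod 5): 153·t ≡ 3 − 82 = -79 (mod 5).
    Reduce coefficients mod 5: 3·t ≡ 1 (mod 5).
    The inverse of 3 mod 5 is 2 (since 3·2 = 6 = 1·5 + 1), so t ≡ 2·1 = 2 ≡ 2 (mod 5).
    Then x = 82 + 153·2 = 388, valid modulo lcm(153, 5) = 765: x ≡ 388 (mod 765).
  Combine with x ≡ 12 (mod 19); new modulus lcm = 14535.
    Write x = 388 + 765·t and substitute into x ≡ 12 (mod 19): 765·t ≡ 12 − 388 = -376 (mod 19).
    Reduce coefficients mod 19: 5·t ≡ 4 (mod 19).
    The inverse of 5 mod 19 is 4 (since 5·4 = 20 = 1·19 + 1), so t ≡ 4·4 = 16 ≡ 16 (mod 19).
    Then x = 388 + 765·16 = 12628, valid modulo lcm(765, 19) = 14535: x ≡ 12628 (mod 14535).
Verify against each original: 12628 mod 9 = 1, 12628 mod 17 = 14, 12628 mod 5 = 3, 12628 mod 19 = 12.

x ≡ 12628 (mod 14535).


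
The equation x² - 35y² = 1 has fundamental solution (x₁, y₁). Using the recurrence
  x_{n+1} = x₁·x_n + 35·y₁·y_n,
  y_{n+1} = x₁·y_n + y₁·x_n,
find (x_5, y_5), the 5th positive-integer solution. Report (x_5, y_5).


Step 1: Find the fundamental solution (x₁, y₁) of x² - 35y² = 1.
  Expand √35 as a continued fraction. a₀ = ⌊√35⌋ = 5; iterate m_{k+1} = d_k·a_k − m_k, d_{k+1} = (35 − m_{k+1}²)/d_k, a_{k+1} = ⌊(a₀ + m_{k+1})/d_{k+1}⌋ (starting m₀ = 0, d₀ = 1), with convergents p_k = a_k·p_{k-1} + p_{k-2}, q_k = a_k·q_{k-1} + q_{k-2} (p₋₁ = 1, q₋₁ = 0):
  k = 0: a₀ = 5; p₀/q₀ = 5/1; p₀² − 35·q₀² = 25 − 35 = -10.
  k = 1: m = 5, d = 10, a = ⌊(5 + 5)/10⌋ = 1; p/q = (1·5 + 1)/(1·1 + 0) = 6/1; p² − 35·q² = 36 − 35 = 1.
  The first convergent with p² − 35·q² = 1 gives the fundamental solution (x₁, y₁) = (6, 1).
Step 2: Apply the recurrence (x_{n+1}, y_{n+1}) = (x₁x_n + 35y₁y_n, x₁y_n + y₁x_n) repeatedly.
  From (x_1, y_1) = (6, 1): x_2 = 6·6 + 35·1·1 = 71; y_2 = 6·1 + 1·6 = 12.
  From (x_2, y_2) = (71, 12): x_3 = 6·71 + 35·1·12 = 846; y_3 = 6·12 + 1·71 = 143.
  From (x_3, y_3) = (846, 143): x_4 = 6·846 + 35·1·143 = 10081; y_4 = 6·143 + 1·846 = 1704.
  From (x_4, y_4) = (10081, 1704): x_5 = 6·10081 + 35·1·1704 = 120126; y_5 = 6·1704 + 1·10081 = 20305.
Step 3: Verify x_5² - 35·y_5² = 14430255876 - 14430255875 = 1 (should be 1). ✓

(x_1, y_1) = (6, 1); (x_5, y_5) = (120126, 20305).


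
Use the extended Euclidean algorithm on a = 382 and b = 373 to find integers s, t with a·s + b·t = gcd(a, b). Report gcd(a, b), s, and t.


Euclidean algorithm on (382, 373) — divide until remainder is 0:
  382 = 1 · 373 + 9
  373 = 41 · 9 + 4
  9 = 2 · 4 + 1
  4 = 4 · 1 + 0
gcd(382, 373) = 1.
Track Bezout coefficients alongside the remainders: start with r₀ = 382 = a·1 + b·0 (s = 1, t = 0) and r₁ = 373 = a·0 + b·1 (s = 0, t = 1); each new remainder r_{k+1} = r_{k-1} − q_k·r_k inherits s_{k+1} = s_{k-1} − q_k·s_k, t_{k+1} = t_{k-1} − q_k·t_k, so r_k = a·s_k + b·t_k at every step:
  q = 1: r = 9, s = 1 − 1·0 = 1, t = 0 − 1·1 = -1  (check: 382·1 + 373·(-1) = 9)
  q = 41: r = 4, s = 0 − 41·1 = -41, t = 1 − 41·(-1) = 42  (check: 382·(-41) + 373·42 = 4)
  q = 2: r = 1, s = 1 − 2·(-41) = 83, t = -1 − 2·42 = -85  (check: 382·83 + 373·(-85) = 1)
The row with r = 1 (the gcd) gives the Bezout coefficients s = 83, t = -85.
Result: 382 · (83) + 373 · (-85) = 1.

gcd(382, 373) = 1; s = 83, t = -85 (check: 382·83 + 373·(-85) = 1).


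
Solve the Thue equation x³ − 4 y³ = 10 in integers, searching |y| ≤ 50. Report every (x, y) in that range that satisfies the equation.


The equation is x³ - 4y³ = 10. For fixed y, x³ = 4·y³ + 10, so a solution requires the RHS to be a perfect cube.
Strategy: iterate y from -50 to 50, compute RHS = 4·y³ + 10, and check whether it is a (positive or negative) perfect cube.
Check small values of y:
  y = 0: RHS = 10 is not a perfect cube.
  y = 1: RHS = 14 is not a perfect cube.
  y = -1: RHS = 6 is not a perfect cube.
  y = 2: RHS = 42 is not a perfect cube.
  y = -2: RHS = -22 is not a perfect cube.
  y = 3: RHS = 118 is not a perfect cube.
  y = -3: RHS = -98 is not a perfect cube.
Continuing the search up to |y| = 50 finds no solutions either.
No (x, y) in the scanned range satisfies the equation.

No integer solutions with |y| ≤ 50.


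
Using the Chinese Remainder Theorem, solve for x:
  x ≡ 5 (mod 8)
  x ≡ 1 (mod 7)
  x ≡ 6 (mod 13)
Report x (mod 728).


Moduli 8, 7, 13 are pairwise coprime; by CRT there is a unique solution modulo M = 8 · 7 · 13 = 728.
Solve pairwise, accumulating the modulus:
  Start with x ≡ 5 (mod 8).
  Combine with x ≡ 1 (mod 7): since gcd(8, 7) = 1, we get a unique residue mod 56.
    Write x = 5 + 8·t and substitute into x ≡ 1 (mod 7): 8·t ≡ 1 − 5 = -4 (mod 7).
    Reduce coefficients mod 7: 1·t ≡ 3 (mod 7).
    So t ≡ 3 (mod 7).
    Then x = 5 + 8·3 = 29, valid modulo lcm(8, 7) = 56: x ≡ 29 (mod 56).
  Combine with x ≡ 6 (mod 13): since gcd(56, 13) = 1, we get a unique residue mod 728.
    Write x = 29 + 56·t and substitute into x ≡ 6 (mod 13): 56·t ≡ 6 − 29 = -23 (mod 13).
    Reduce coefficients mod 13: 4·t ≡ 3 (mod 13).
    The inverse of 4 mod 13 is 10 (since 4·10 = 40 = 3·13 + 1), so t ≡ 10·3 = 30 ≡ 4 (mod 13).
    Then x = 29 + 56·4 = 253, valid modulo lcm(56, 13) = 728: x ≡ 253 (mod 728).
Verify: 253 mod 8 = 5 ✓, 253 mod 7 = 1 ✓, 253 mod 13 = 6 ✓.

x ≡ 253 (mod 728).


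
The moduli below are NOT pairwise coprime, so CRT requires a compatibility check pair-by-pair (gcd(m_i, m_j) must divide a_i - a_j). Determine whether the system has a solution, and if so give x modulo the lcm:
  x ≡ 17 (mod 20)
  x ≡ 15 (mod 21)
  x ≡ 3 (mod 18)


Moduli 20, 21, 18 are not pairwise coprime, so CRT works modulo lcm(m_i) when all pairwise compatibility conditions hold.
Pairwise compatibility: gcd(m_i, m_j) must divide a_i - a_j for every pair.
Merge one congruence at a time:
  Start: x ≡ 17 (mod 20).
  Combine with x ≡ 15 (mod 21): gcd(20, 21) = 1; 15 - 17 = -2, which IS divisible by 1, so compatible.
    Write x = 17 + 20·t and substitute into x ≡ 15 (mod 21): 20·t ≡ 15 − 17 = -2 (mod 21).
    Reduce coefficients mod 21: 20·t ≡ 19 (mod 21).
    The inverse of 20 mod 21 is 20 (since 20·20 = 400 = 19·21 + 1), so t ≡ 20·19 = 380 ≡ 2 (mod 21).
    Then x = 17 + 20·2 = 57, valid modulo lcm(20, 21) = 420: x ≡ 57 (mod 420).
  Combine with x ≡ 3 (mod 18): gcd(420, 18) = 6; 3 - 57 = -54, which IS divisible by 6, so compatible.
    Write x = 57 + 420·t and substitute into x ≡ 3 (mod 18): 420·t ≡ 3 − 57 = -54 (mod 18).
    Divide the congruence (and modulus) by g = 6: 70·t ≡ -9 (mod 3).
    Reduce coefficients mod 3: 1·t ≡ 0 (mod 3).
    So t ≡ 0 (mod 3).
    Then x = 57 + 420·0 = 57, valid modulo lcm(420, 18) = 1260: x ≡ 57 (mod 1260).
Verify: 57 mod 20 = 17, 57 mod 21 = 15, 57 mod 18 = 3.

x ≡ 57 (mod 1260).


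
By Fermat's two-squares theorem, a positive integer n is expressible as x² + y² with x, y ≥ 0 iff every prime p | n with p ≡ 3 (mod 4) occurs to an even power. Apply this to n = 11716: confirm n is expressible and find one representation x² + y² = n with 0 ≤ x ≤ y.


Step 1: Factor n = 11716 = 2^2 · 29 · 101.
Step 2: Check the mod-4 condition on each prime factor: 2 = 2 (special); 29 ≡ 1 (mod 4), exponent 1; 101 ≡ 1 (mod 4), exponent 1.
All primes ≡ 3 (mod 4) appear to even exponent (or don't appear), so by the two-squares theorem n IS expressible as a sum of two squares.
Step 3: Build a representation. Group n = k² · m with k = 2 and m = 29 · 101 = 2929 (a product of primes ≡ 1 (mod 4)); a representation of m scales to one of n via (k·x)² + (k·y)² = k²(x² + y²). Each prime p ≡ 1 (mod 4) is itself a sum of two squares; find a² by testing p − a² for a perfect square:
  29: 29 − 1² = 28, 29 − 2² = 25 = 5² ⇒ 29 = 2² + 5².
  101: 101 − 1² = 100 = 10² ⇒ 101 = 1² + 10².
  Combine using the Brahmagupta–Fibonacci identity (a² + b²)(c² + d²) = (ac − bd)² + (ad + bc)² = (ac + bd)² + (ad − bc)²:
  29 · 101 = 2929: from (2² + 5²)(1² + 10²), take (2·1 − 5·10, 2·10 + 5·1) = (2 − 50, 20 + 5) = (-48, 25); dropping signs (only squares matter) gives (48, 25); check 48² + 25² = 2304 + 625 = 2929 ✓.
  Scale by k = 2: (2·48, 2·25) = (96, 50).
Step 4: Order so x ≤ y and verify: 50² + 96² = 2500 + 9216 = 11716 = n. ✓

n = 11716 = 50² + 96² (one valid representation with x ≤ y).


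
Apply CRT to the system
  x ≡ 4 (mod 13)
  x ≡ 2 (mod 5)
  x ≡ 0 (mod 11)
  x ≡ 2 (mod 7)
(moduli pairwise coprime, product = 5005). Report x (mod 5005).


Product of moduli M = 13 · 5 · 11 · 7 = 5005.
Merge one congruence at a time:
  Start: x ≡ 4 (mod 13).
  Combine with x ≡ 2 (mod 5); new modulus lcm = 65.
    Write x = 4 + 13·t and substitute into x ≡ 2 (mod 5): 13·t ≡ 2 − 4 = -2 (mod 5).
    Reduce coefficients mod 5: 3·t ≡ 3 (mod 5).
    The inverse of 3 mod 5 is 2 (since 3·2 = 6 = 1·5 + 1), so t ≡ 2·3 = 6 ≡ 1 (mod 5).
    Then x = 4 + 13·1 = 17, valid modulo lcm(13, 5) = 65: x ≡ 17 (mod 65).
  Combine with x ≡ 0 (mod 11); new modulus lcm = 715.
    Write x = 17 + 65·t and substitute into x ≡ 0 (mod 11): 65·t ≡ 0 − 17 = -17 (mod 11).
    Reduce coefficients mod 11: 10·t ≡ 5 (mod 11).
    The inverse of 10 mod 11 is 10 (since 10·10 = 100 = 9·11 + 1), so t ≡ 10·5 = 50 ≡ 6 (mod 11).
    Then x = 17 + 65·6 = 407, valid modulo lcm(65, 11) = 715: x ≡ 407 (mod 715).
  Combine with x ≡ 2 (mod 7); new modulus lcm = 5005.
    Write x = 407 + 715·t and substitute into x ≡ 2 (mod 7): 715·t ≡ 2 − 407 = -405 (mod 7).
    Reduce coefficients mod 7: 1·t ≡ 1 (mod 7).
    So t ≡ 1 (mod 7).
    Then x = 407 + 715·1 = 1122, valid modulo lcm(715, 7) = 5005: x ≡ 1122 (mod 5005).
Verify against each original: 1122 mod 13 = 4, 1122 mod 5 = 2, 1122 mod 11 = 0, 1122 mod 7 = 2.

x ≡ 1122 (mod 5005).


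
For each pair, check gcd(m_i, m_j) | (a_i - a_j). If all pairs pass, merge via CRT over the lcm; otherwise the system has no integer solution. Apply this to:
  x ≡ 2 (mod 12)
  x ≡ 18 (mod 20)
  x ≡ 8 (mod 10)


Moduli 12, 20, 10 are not pairwise coprime, so CRT works modulo lcm(m_i) when all pairwise compatibility conditions hold.
Pairwise compatibility: gcd(m_i, m_j) must divide a_i - a_j for every pair.
Merge one congruence at a time:
  Start: x ≡ 2 (mod 12).
  Combine with x ≡ 18 (mod 20): gcd(12, 20) = 4; 18 - 2 = 16, which IS divisible by 4, so compatible.
    Write x = 2 + 12·t and substitute into x ≡ 18 (mod 20): 12·t ≡ 18 − 2 = 16 (mod 20).
    Divide the congruence (and modulus) by g = 4: 3·t ≡ 4 (mod 5).
    The inverse of 3 mod 5 is 2 (since 3·2 = 6 = 1·5 + 1), so t ≡ 2·4 = 8 ≡ 3 (mod 5).
    Then x = 2 + 12·3 = 38, valid modulo lcm(12, 20) = 60: x ≡ 38 (mod 60).
  Combine with x ≡ 8 (mod 10): gcd(60, 10) = 10; 8 - 38 = -30, which IS divisible by 10, so compatible.
    Write x = 38 + 60·t and substitute into x ≡ 8 (mod 10): 60·t ≡ 8 − 38 = -30 (mod 10).
    Divide the congruence (and modulus) by g = 10: 6·t ≡ -3 (mod 1).
    Modulo 1 every t works; take t = 0.
    Then x = 38 + 60·0 = 38, valid modulo lcm(60, 10) = 60: x ≡ 38 (mod 60).
Verify: 38 mod 12 = 2, 38 mod 20 = 18, 38 mod 10 = 8.

x ≡ 38 (mod 60).


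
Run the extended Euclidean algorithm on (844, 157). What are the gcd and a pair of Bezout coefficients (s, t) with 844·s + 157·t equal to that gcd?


Euclidean algorithm on (844, 157) — divide until remainder is 0:
  844 = 5 · 157 + 59
  157 = 2 · 59 + 39
  59 = 1 · 39 + 20
  39 = 1 · 20 + 19
  20 = 1 · 19 + 1
  19 = 19 · 1 + 0
gcd(844, 157) = 1.
Track Bezout coefficients alongside the remainders: start with r₀ = 844 = a·1 + b·0 (s = 1, t = 0) and r₁ = 157 = a·0 + b·1 (s = 0, t = 1); each new remainder r_{k+1} = r_{k-1} − q_k·r_k inherits s_{k+1} = s_{k-1} − q_k·s_k, t_{k+1} = t_{k-1} − q_k·t_k, so r_k = a·s_k + b·t_k at every step:
  q = 5: r = 59, s = 1 − 5·0 = 1, t = 0 − 5·1 = -5  (check: 844·1 + 157·(-5) = 59)
  q = 2: r = 39, s = 0 − 2·1 = -2, t = 1 − 2·(-5) = 11  (check: 844·(-2) + 157·11 = 39)
  q = 1: r = 20, s = 1 − 1·(-2) = 3, t = -5 − 1·11 = -16  (check: 844·3 + 157·(-16) = 20)
  q = 1: r = 19, s = -2 − 1·3 = -5, t = 11 − 1·(-16) = 27  (check: 844·(-5) + 157·27 = 19)
  q = 1: r = 1, s = 3 − 1·(-5) = 8, t = -16 − 1·27 = -43  (check: 844·8 + 157·(-43) = 1)
The row with r = 1 (the gcd) gives the Bezout coefficients s = 8, t = -43.
Result: 844 · (8) + 157 · (-43) = 1.

gcd(844, 157) = 1; s = 8, t = -43 (check: 844·8 + 157·(-43) = 1).


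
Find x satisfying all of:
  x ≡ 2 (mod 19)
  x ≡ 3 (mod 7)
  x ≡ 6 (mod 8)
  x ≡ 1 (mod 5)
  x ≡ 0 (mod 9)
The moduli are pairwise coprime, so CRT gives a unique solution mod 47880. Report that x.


Product of moduli M = 19 · 7 · 8 · 5 · 9 = 47880.
Merge one congruence at a time:
  Start: x ≡ 2 (mod 19).
  Combine with x ≡ 3 (mod 7); new modulus lcm = 133.
    Write x = 2 + 19·t and substitute into x ≡ 3 (mod 7): 19·t ≡ 3 − 2 = 1 (mod 7).
    Reduce coefficients mod 7: 5·t ≡ 1 (mod 7).
    The inverse of 5 mod 7 is 3 (since 5·3 = 15 = 2·7 + 1), so t ≡ 3·1 = 3 ≡ 3 (mod 7).
    Then x = 2 + 19·3 = 59, valid modulo lcm(19, 7) = 133: x ≡ 59 (mod 133).
  Combine with x ≡ 6 (mod 8); new modulus lcm = 1064.
    Write x = 59 + 133·t and substitute into x ≡ 6 (mod 8): 133·t ≡ 6 − 59 = -53 (mod 8).
    Reduce coefficients mod 8: 5·t ≡ 3 (mod 8).
    The inverse of 5 mod 8 is 5 (since 5·5 = 25 = 3·8 + 1), so t ≡ 5·3 = 15 ≡ 7 (mod 8).
    Then x = 59 + 133·7 = 990, valid modulo lcm(133, 8) = 1064: x ≡ 990 (mod 1064).
  Combine with x ≡ 1 (mod 5); new modulus lcm = 5320.
    Write x = 990 + 1064·t and substitute into x ≡ 1 (mod 5): 1064·t ≡ 1 − 990 = -989 (mod 5).
    Reduce coefficients mod 5: 4·t ≡ 1 (mod 5).
    The inverse of 4 mod 5 is 4 (since 4·4 = 16 = 3·5 + 1), so t ≡ 4·1 = 4 ≡ 4 (mod 5).
    Then x = 990 + 1064·4 = 5246, valid modulo lcm(1064, 5) = 5320: x ≡ 5246 (mod 5320).
  Combine with x ≡ 0 (mod 9); new modulus lcm = 47880.
    Write x = 5246 + 5320·t and substitute into x ≡ 0 (mod 9): 5320·t ≡ 0 − 5246 = -5246 (mod 9).
    Reduce coefficients mod 9: 1·t ≡ 1 (mod 9).
    So t ≡ 1 (mod 9).
    Then x = 5246 + 5320·1 = 10566, valid modulo lcm(5320, 9) = 47880: x ≡ 10566 (mod 47880).
Verify against each original: 10566 mod 19 = 2, 10566 mod 7 = 3, 10566 mod 8 = 6, 10566 mod 5 = 1, 10566 mod 9 = 0.

x ≡ 10566 (mod 47880).


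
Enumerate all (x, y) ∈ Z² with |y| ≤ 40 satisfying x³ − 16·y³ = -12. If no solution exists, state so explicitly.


The equation is x³ - 16y³ = -12. For fixed y, x³ = 16·y³ − 12, so a solution requires the RHS to be a perfect cube.
Strategy: iterate y from -40 to 40, compute RHS = 16·y³ − 12, and check whether it is a (positive or negative) perfect cube.
Check small values of y:
  y = 0: RHS = -12 is not a perfect cube.
  y = 1: RHS = 4 is not a perfect cube.
  y = -1: RHS = -28 is not a perfect cube.
  y = 2: RHS = 116 is not a perfect cube.
  y = -2: RHS = -140 is not a perfect cube.
  y = 3: RHS = 420 is not a perfect cube.
  y = -3: RHS = -444 is not a perfect cube.
Continuing the search up to |y| = 40 finds no solutions either.
No (x, y) in the scanned range satisfies the equation.

No integer solutions with |y| ≤ 40.


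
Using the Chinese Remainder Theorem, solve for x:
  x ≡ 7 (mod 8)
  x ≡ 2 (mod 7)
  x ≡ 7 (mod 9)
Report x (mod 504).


Moduli 8, 7, 9 are pairwise coprime; by CRT there is a unique solution modulo M = 8 · 7 · 9 = 504.
Solve pairwise, accumulating the modulus:
  Start with x ≡ 7 (mod 8).
  Combine with x ≡ 2 (mod 7): since gcd(8, 7) = 1, we get a unique residue mod 56.
    Write x = 7 + 8·t and substitute into x ≡ 2 (mod 7): 8·t ≡ 2 − 7 = -5 (mod 7).
    Reduce coefficients mod 7: 1·t ≡ 2 (mod 7).
    So t ≡ 2 (mod 7).
    Then x = 7 + 8·2 = 23, valid modulo lcm(8, 7) = 56: x ≡ 23 (mod 56).
  Combine with x ≡ 7 (mod 9): since gcd(56, 9) = 1, we get a unique residue mod 504.
    Write x = 23 + 56·t and substitute into x ≡ 7 (mod 9): 56·t ≡ 7 − 23 = -16 (mod 9).
    Reduce coefficients mod 9: 2·t ≡ 2 (mod 9).
    The inverse of 2 mod 9 is 5 (since 2·5 = 10 = 1·9 + 1), so t ≡ 5·2 = 10 ≡ 1 (mod 9).
    Then x = 23 + 56·1 = 79, valid modulo lcm(56, 9) = 504: x ≡ 79 (mod 504).
Verify: 79 mod 8 = 7 ✓, 79 mod 7 = 2 ✓, 79 mod 9 = 7 ✓.

x ≡ 79 (mod 504).


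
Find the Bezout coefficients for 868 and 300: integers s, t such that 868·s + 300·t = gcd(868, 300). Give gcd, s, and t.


Euclidean algorithm on (868, 300) — divide until remainder is 0:
  868 = 2 · 300 + 268
  300 = 1 · 268 + 32
  268 = 8 · 32 + 12
  32 = 2 · 12 + 8
  12 = 1 · 8 + 4
  8 = 2 · 4 + 0
gcd(868, 300) = 4.
Track Bezout coefficients alongside the remainders: start with r₀ = 868 = a·1 + b·0 (s = 1, t = 0) and r₁ = 300 = a·0 + b·1 (s = 0, t = 1); each new remainder r_{k+1} = r_{k-1} − q_k·r_k inherits s_{k+1} = s_{k-1} − q_k·s_k, t_{k+1} = t_{k-1} − q_k·t_k, so r_k = a·s_k + b·t_k at every step:
  q = 2: r = 268, s = 1 − 2·0 = 1, t = 0 − 2·1 = -2  (check: 868·1 + 300·(-2) = 268)
  q = 1: r = 32, s = 0 − 1·1 = -1, t = 1 − 1·(-2) = 3  (check: 868·(-1) + 300·3 = 32)
  q = 8: r = 12, s = 1 − 8·(-1) = 9, t = -2 − 8·3 = -26  (check: 868·9 + 300·(-26) = 12)
  q = 2: r = 8, s = -1 − 2·9 = -19, t = 3 − 2·(-26) = 55  (check: 868·(-19) + 300·55 = 8)
  q = 1: r = 4, s = 9 − 1·(-19) = 28, t = -26 − 1·55 = -81  (check: 868·28 + 300·(-81) = 4)
The row with r = 4 (the gcd) gives the Bezout coefficients s = 28, t = -81.
Result: 868 · (28) + 300 · (-81) = 4.

gcd(868, 300) = 4; s = 28, t = -81 (check: 868·28 + 300·(-81) = 4).


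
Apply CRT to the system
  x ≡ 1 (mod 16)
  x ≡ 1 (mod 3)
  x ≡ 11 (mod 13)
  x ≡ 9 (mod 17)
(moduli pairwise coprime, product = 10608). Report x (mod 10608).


Product of moduli M = 16 · 3 · 13 · 17 = 10608.
Merge one congruence at a time:
  Start: x ≡ 1 (mod 16).
  Combine with x ≡ 1 (mod 3); new modulus lcm = 48.
    Write x = 1 + 16·t and substitute into x ≡ 1 (mod 3): 16·t ≡ 1 − 1 = 0 (mod 3).
    Reduce coefficients mod 3: 1·t ≡ 0 (mod 3).
    So t ≡ 0 (mod 3).
    Then x = 1 + 16·0 = 1, valid modulo lcm(16, 3) = 48: x ≡ 1 (mod 48).
  Combine with x ≡ 11 (mod 13); new modulus lcm = 624.
    Write x = 1 + 48·t and substitute into x ≡ 11 (mod 13): 48·t ≡ 11 − 1 = 10 (mod 13).
    Reduce coefficients mod 13: 9·t ≡ 10 (mod 13).
    The inverse of 9 mod 13 is 3 (since 9·3 = 27 = 2·13 + 1), so t ≡ 3·10 = 30 ≡ 4 (mod 13).
    Then x = 1 + 48·4 = 193, valid modulo lcm(48, 13) = 624: x ≡ 193 (mod 624).
  Combine with x ≡ 9 (mod 17); new modulus lcm = 10608.
    Write x = 193 + 624·t and substitute into x ≡ 9 (mod 17): 624·t ≡ 9 − 193 = -184 (mod 17).
    Reduce coefficients mod 17: 12·t ≡ 3 (mod 17).
    The inverse of 12 mod 17 is 10 (since 12·10 = 120 = 7·17 + 1), so t ≡ 10·3 = 30 ≡ 13 (mod 17).
    Then x = 193 + 624·13 = 8305, valid modulo lcm(624, 17) = 10608: x ≡ 8305 (mod 10608).
Verify against each original: 8305 mod 16 = 1, 8305 mod 3 = 1, 8305 mod 13 = 11, 8305 mod 17 = 9.

x ≡ 8305 (mod 10608).
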